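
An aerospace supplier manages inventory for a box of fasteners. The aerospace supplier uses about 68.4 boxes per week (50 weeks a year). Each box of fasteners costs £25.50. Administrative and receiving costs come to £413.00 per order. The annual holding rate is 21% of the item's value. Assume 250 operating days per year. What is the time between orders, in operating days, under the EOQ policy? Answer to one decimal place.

Annual demand D = 68.4 × 50 = 3,420.
Holding cost H = 0.21 × £25.50 = £5.3550 per unit per year.
Q* = √(2DS/H) = √(2 × 3,420 × 413 / 5.355) ≈ 726.31.
Cycle time = Q*/D × 250 = 726.31 / 3,420 × 250 ≈ 53.093 days.

T ≈ 53.1 days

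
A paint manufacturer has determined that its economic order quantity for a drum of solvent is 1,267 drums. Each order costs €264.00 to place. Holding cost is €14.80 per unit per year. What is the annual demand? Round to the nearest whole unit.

D ≈ 44,997 drums per year

Invert the EOQ relation Q*² = 2DS/H.
From Q* = √(2DS/H): D = Q*²H / (2S) = 1,267² × 14.8 / (2 × 264) = 44996.737.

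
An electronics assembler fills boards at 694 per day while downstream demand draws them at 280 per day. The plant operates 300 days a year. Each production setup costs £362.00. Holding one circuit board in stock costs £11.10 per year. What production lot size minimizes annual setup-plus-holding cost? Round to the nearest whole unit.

Q* ≈ 3,031 boards

Annual demand D = 280 × 300 = 84,000.
Production build-up factor (1 − d/p) = 1 − 280/694 = 0.5965.
Q* = √(2DS / (H(1 − d/p))) = √(2 × 84,000 × 362 / (11.1 × 0.5965)).
= √(60,816,000 / 6.6216) ≈ 3030.589.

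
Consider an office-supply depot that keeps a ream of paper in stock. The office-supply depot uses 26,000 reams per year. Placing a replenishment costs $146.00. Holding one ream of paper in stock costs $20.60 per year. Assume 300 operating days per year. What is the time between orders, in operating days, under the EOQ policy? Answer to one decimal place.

The optimal lot size = √(2DS/H) = √(2 × 26,000 × 146 / 20.6) ≈ 607.08.
Cycle time = Q*/D × 300 = 607.08 / 26,000 × 300 ≈ 7.005 days.

T ≈ 7.0 days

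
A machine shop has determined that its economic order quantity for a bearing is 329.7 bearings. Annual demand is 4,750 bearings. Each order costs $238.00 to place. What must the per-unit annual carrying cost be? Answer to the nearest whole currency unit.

The basic EOQ model gives Q* = √(2DS/H); rearrange for the unknown.
From Q* = √(2DS/H): H = 2DS / Q*² = 2 × 4,750 × 238 / 329.7² = 20.8000.

H ≈ $21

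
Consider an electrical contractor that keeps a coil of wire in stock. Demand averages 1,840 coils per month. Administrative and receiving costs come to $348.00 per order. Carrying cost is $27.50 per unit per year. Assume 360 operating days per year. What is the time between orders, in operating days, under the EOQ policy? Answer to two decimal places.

T ≈ 12.19 days

Annual demand D = 1,840 × 12 = 22,080.
EOQ = √(2DS/H) = √(2 × 22,080 × 348 / 27.5) ≈ 747.55.
Cycle time = Q*/D × 360 = 747.55 / 22,080 × 360 ≈ 12.188 days.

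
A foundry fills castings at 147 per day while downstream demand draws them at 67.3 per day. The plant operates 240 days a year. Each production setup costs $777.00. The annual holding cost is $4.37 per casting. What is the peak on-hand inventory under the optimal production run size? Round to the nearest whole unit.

Annual demand D = 67.3 × 240 = 16,152.
Production build-up factor (1 − d/p) = 1 − 67.3/147 = 0.5422.
Q* = √(2DS / (H(1 − d/p))) = √(2 × 16,152 × 777 / (4.37 × 0.5422)).
= √(25,100,208 / 2.3693) ≈ 3254.824.
Maximum inventory = Q*(1 − d/p) = 3254.824 × 0.5422 ≈ 1764.690.

I_max ≈ 1,765 castings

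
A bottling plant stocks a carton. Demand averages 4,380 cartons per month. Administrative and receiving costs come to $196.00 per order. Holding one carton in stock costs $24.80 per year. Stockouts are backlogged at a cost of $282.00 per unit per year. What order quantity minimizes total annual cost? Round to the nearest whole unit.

Annual demand D = 4,380 × 12 = 52,560.
With planned backorders, Q* = √(2DS/H) · √((H+B)/B).
√(2DS/H) = √(2 × 52,560 × 196 / 24.8) = 911.475.
√((H+B)/B) = √((24.8+282)/282) = 1.0430.
Q* ≈ 950.710.

Q* ≈ 951 cartons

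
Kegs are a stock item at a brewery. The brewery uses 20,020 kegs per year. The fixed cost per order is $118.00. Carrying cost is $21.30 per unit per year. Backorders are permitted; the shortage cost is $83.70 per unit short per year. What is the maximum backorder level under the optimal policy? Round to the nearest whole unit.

With planned backorders, Q* = √(2DS/H) · √((H+B)/B).
√(2DS/H) = √(2 × 20,020 × 118 / 21.3) = 470.975.
√((H+B)/B) = √((21.3+83.7)/83.7) = 1.1200.
Q* ≈ 527.509.
S* = Q* · H/(H+B) = 527.509 × 21.3/105 ≈ 107.009.

S* ≈ 107 kegs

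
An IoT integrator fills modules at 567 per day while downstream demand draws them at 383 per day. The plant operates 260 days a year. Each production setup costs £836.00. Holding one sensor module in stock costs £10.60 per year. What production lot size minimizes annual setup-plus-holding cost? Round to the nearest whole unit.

Q* ≈ 6,957 modules

Annual demand D = 383 × 260 = 99,580.
Production build-up factor (1 − d/p) = 1 − 383/567 = 0.3245.
Q* = √(2DS / (H(1 − d/p))) = √(2 × 99,580 × 836 / (10.6 × 0.3245)).
= √(166,497,760 / 3.4399) ≈ 6957.190.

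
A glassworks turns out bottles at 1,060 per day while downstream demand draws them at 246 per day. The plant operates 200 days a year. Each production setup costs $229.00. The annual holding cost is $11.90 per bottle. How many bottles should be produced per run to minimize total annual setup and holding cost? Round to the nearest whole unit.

Annual demand D = 246 × 200 = 49,200.
Production build-up factor (1 − d/p) = 1 − 246/1,060 = 0.7679.
Q* = √(2DS / (H(1 − d/p))) = √(2 × 49,200 × 229 / (11.9 × 0.7679)).
= √(22,533,600 / 9.1383) ≈ 1570.300.

Q* ≈ 1,570 bottles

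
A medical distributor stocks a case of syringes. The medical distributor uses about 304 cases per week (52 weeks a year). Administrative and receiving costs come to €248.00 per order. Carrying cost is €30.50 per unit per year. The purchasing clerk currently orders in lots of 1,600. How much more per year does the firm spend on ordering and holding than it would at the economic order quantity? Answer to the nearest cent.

Annual demand D = 304 × 52 = 15,808.
EOQ = √(2DS/H) = √(2 × 15,808 × 248 / 30.5) ≈ 507.03.
Cost at Q* = (D/Q*)S + (Q*/2)H = √(2DSH) ≈ €15,464.26.
Cost at Q = 1,600: (15,808/1,600)×248 + (1,600/2)×30.5 = €2,450.24 + €24,400.00 = €26,850.24.
Excess = €26,850.24 − €15,464.26 = €11,385.98.

Extra cost ≈ €11,385.98 per year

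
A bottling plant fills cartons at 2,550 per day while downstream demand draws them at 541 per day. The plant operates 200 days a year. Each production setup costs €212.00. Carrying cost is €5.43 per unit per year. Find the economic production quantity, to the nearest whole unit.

Q* ≈ 3,275 cartons

Annual demand D = 541 × 200 = 108,200.
Production build-up factor (1 − d/p) = 1 − 541/2,550 = 0.7878.
Q* = √(2DS / (H(1 − d/p))) = √(2 × 108,200 × 212 / (5.43 × 0.7878)).
= √(45,876,800 / 4.278) ≈ 3274.740.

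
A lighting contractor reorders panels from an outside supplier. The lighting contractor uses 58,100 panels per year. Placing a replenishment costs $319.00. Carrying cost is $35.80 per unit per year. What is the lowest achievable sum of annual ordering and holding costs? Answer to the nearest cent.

TC* ≈ $36,428.39

Q* = √(2DS/H) = √(2 × 58,100 × 319 / 35.8) ≈ 1017.55.
At the optimum the two cost components are equal, so total cost = 2·(Q*/2)H = Q*·H.
Minimum total = √(2DSH) = √(2 × 58,100 × 319 × 35.8) ≈ 36428.385.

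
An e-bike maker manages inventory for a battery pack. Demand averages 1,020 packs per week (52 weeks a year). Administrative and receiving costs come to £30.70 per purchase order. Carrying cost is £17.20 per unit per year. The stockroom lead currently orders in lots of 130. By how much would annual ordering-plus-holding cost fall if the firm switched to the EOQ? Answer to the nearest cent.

Extra cost ≈ £6,159.32 per year

Annual demand D = 1,020 × 52 = 53,040.
EOQ = √(2DS/H) = √(2 × 53,040 × 30.7 / 17.2) ≈ 435.13.
Cost at Q* = (D/Q*)S + (Q*/2)H = √(2DSH) ≈ £7,484.28.
Cost at Q = 130: (53,040/130)×30.7 + (130/2)×17.2 = £12,525.60 + £1,118.00 = £13,643.60.
Excess = £13,643.60 − £7,484.28 = £6,159.32.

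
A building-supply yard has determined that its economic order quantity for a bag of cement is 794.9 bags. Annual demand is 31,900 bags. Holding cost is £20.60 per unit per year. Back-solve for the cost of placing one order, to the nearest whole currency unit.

S ≈ £204

Invert the EOQ relation Q*² = 2DS/H.
From Q* = √(2DS/H): S = Q*²H / (2D) = 794.9² × 20.6 / (2 × 31,900) = 204.0194.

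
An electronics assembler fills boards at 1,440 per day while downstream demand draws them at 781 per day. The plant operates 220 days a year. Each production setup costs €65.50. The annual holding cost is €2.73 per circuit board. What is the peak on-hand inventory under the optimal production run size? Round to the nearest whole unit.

I_max ≈ 1,942 boards

Annual demand D = 781 × 220 = 171,820.
Production build-up factor (1 − d/p) = 1 − 781/1,440 = 0.4576.
Q* = √(2DS / (H(1 − d/p))) = √(2 × 171,820 × 65.5 / (2.73 × 0.4576)).
= √(22,508,420 / 1.2494) ≈ 4244.531.
Maximum inventory = Q*(1 − d/p) = 4244.531 × 0.4576 ≈ 1942.462.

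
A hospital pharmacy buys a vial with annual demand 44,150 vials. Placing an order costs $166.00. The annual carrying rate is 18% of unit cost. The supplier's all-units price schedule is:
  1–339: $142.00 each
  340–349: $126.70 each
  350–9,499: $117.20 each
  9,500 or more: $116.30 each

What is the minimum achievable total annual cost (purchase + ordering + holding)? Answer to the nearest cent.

TC* ≈ $5,191,964.68

Holding cost per unit per year at price C is H = 0.18·C.
For each price level, check whether its EOQ is feasible; otherwise the best quantity at that price is the breakpoint.
Tier 1 ($142.00): EOQ = 757.3 exceeds tier's upper bound 339, so this tier is dominated.
Tier 2 ($126.70): EOQ = 801.7 exceeds tier's upper bound 349, so this tier is dominated.
EOQ at $117.20 = 833.6 (feasible in tier 3): TC = 44,150×$117.20 + (44,150/833.6)×166 + (833.6/2)×0.18×$117.20 = $5,191,964.68.
EOQ at $116.30 = 836.8 < 9500, so use break Q=9500: TC = 44,150×$116.30 + (44,150/9500.0)×166 + (9500.0/2)×0.18×$116.30 = $5,234,852.96.
Lowest total cost among the candidates is at Q = 833.6.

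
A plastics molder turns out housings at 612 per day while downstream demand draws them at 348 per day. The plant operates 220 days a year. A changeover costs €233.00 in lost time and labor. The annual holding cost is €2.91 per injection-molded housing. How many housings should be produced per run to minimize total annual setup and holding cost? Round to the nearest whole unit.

Annual demand D = 348 × 220 = 76,560.
Production build-up factor (1 − d/p) = 1 − 348/612 = 0.4314.
Q* = √(2DS / (H(1 − d/p))) = √(2 × 76,560 × 233 / (2.91 × 0.4314)).
= √(35,676,960 / 1.2553) ≈ 5331.153.

Q* ≈ 5,331 housings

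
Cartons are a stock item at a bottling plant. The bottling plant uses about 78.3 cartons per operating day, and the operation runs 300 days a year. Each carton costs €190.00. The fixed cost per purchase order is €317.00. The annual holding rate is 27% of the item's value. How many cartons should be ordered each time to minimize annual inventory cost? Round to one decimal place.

Annual demand D = 78.3 × 300 = 23,490.
Holding cost H = 0.27 × €190.00 = €51.3000 per unit per year.
EOQ = √(2DS / H) = √(2 × 23,490 × 317 / 51.3).
= √(14,892,660 / 51.3) = √290,305.2632 ≈ 538.800.

Q* ≈ 538.8 cartons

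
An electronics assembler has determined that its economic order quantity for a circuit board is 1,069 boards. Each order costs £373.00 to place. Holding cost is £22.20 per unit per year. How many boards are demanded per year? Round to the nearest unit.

The basic EOQ model gives Q* = √(2DS/H); rearrange for the unknown.
From Q* = √(2DS/H): D = Q*²H / (2S) = 1,069² × 22.2 / (2 × 373) = 34007.097.

D ≈ 34,007 boards per year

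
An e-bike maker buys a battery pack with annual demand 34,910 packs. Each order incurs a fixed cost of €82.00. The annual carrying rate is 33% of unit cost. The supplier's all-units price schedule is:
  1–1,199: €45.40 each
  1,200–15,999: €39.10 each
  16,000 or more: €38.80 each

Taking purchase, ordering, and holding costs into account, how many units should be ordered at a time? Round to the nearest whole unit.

Q* ≈ 1,200 packs

Holding cost per unit per year at price C is H = 0.33·C.
Candidates are each tier's EOQ (if it falls in that tier) and each price-break quantity.
EOQ at €45.40 = 618.2 (feasible in tier 1): TC = 34,910×€45.40 + (34,910/618.2)×82 + (618.2/2)×0.33×€45.40 = €1,594,175.51.
EOQ at €39.10 = 666.1 < 1200, so use break Q=1200: TC = 34,910×€39.10 + (34,910/1200.0)×82 + (1200.0/2)×0.33×€39.10 = €1,375,108.32.
EOQ at €38.80 = 668.7 < 16000, so use break Q=16000: TC = 34,910×€38.80 + (34,910/16000.0)×82 + (16000.0/2)×0.33×€38.80 = €1,457,118.91.
Lowest total cost is €1,375,108.32 at Q = 1200.0.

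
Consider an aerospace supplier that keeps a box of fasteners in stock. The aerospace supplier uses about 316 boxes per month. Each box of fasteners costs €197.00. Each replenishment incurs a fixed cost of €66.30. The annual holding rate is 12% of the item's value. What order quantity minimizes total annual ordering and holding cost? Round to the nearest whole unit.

Q* ≈ 146 boxes

Annual demand D = 316 × 12 = 3,792.
Holding cost H = 0.12 × €197.00 = €23.6400 per unit per year.
EOQ = √(2DS / H) = √(2 × 3,792 × 66.3 / 23.64).
= √(502,819.2 / 23.64) = √21,269.8477 ≈ 145.842.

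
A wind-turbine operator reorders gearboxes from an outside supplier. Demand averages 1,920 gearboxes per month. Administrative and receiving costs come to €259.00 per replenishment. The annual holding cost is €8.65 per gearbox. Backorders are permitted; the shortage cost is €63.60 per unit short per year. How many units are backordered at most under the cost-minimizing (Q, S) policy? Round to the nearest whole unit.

Annual demand D = 1,920 × 12 = 23,040.
With planned backorders, Q* = √(2DS/H) · √((H+B)/B).
√(2DS/H) = √(2 × 23,040 × 259 / 8.65) = 1174.622.
√((H+B)/B) = √((8.65+63.6)/63.6) = 1.0658.
Q* ≈ 1251.954.
S* = Q* · H/(H+B) = 1251.954 × 8.65/72.25 ≈ 149.888.

S* ≈ 150 gearboxes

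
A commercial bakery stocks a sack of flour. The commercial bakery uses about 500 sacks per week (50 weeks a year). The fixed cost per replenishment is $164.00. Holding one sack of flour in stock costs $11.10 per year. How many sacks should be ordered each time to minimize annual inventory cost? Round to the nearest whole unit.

Annual demand D = 500 × 50 = 25,000.
EOQ = √(2DS / H) = √(2 × 25,000 × 164 / 11.1).
= √(8,200,000 / 11.1) = √738,738.7387 ≈ 859.499.

Q* ≈ 859 sacks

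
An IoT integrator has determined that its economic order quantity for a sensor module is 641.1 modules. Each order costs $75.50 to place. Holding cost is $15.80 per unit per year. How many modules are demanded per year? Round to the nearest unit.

D ≈ 43,006 modules per year

The basic EOQ model gives Q* = √(2DS/H); rearrange for the unknown.
From Q* = √(2DS/H): D = Q*²H / (2S) = 641.1² × 15.8 / (2 × 75.5) = 43006.262.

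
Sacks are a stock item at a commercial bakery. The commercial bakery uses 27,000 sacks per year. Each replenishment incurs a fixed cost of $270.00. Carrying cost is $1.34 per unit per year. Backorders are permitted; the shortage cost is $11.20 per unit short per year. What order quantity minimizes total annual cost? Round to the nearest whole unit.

Q* ≈ 3,490 sacks

With planned backorders, Q* = √(2DS/H) · √((H+B)/B).
√(2DS/H) = √(2 × 27,000 × 270 / 1.34) = 3298.575.
√((H+B)/B) = √((1.34+11.2)/11.2) = 1.0581.
Q* ≈ 3490.327.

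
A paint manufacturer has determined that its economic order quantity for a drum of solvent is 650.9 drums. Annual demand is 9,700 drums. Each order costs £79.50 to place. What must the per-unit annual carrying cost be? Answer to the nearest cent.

H ≈ £3.64

The basic EOQ model gives Q* = √(2DS/H); rearrange for the unknown.
From Q* = √(2DS/H): H = 2DS / Q*² = 2 × 9,700 × 79.5 / 650.9² = 3.6403.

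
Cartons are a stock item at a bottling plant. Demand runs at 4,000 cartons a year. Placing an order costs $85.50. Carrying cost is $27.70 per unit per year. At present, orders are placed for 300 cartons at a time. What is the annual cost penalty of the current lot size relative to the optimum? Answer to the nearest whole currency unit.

EOQ = √(2DS/H) = √(2 × 4,000 × 85.5 / 27.7) ≈ 157.14.
Cost at Q* = (D/Q*)S + (Q*/2)H = √(2DSH) ≈ $4,352.79.
Cost at Q = 300: (4,000/300)×85.5 + (300/2)×27.7 = $1,140.00 + $4,155.00 = $5,295.00.
Excess = $5,295.00 − $4,352.79 = $942.21.

Extra cost ≈ $942 per year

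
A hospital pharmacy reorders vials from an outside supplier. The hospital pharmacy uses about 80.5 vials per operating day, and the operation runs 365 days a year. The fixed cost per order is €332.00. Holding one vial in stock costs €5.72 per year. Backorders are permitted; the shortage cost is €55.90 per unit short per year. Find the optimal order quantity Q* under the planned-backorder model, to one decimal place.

Q* ≈ 1,939.0 vials

Annual demand D = 80.5 × 365 = 29,382.5.
With planned backorders, Q* = √(2DS/H) · √((H+B)/B).
√(2DS/H) = √(2 × 29,382.5 × 332 / 5.72) = 1846.845.
√((H+B)/B) = √((5.72+55.9)/55.9) = 1.0499.
Q* ≈ 1939.034.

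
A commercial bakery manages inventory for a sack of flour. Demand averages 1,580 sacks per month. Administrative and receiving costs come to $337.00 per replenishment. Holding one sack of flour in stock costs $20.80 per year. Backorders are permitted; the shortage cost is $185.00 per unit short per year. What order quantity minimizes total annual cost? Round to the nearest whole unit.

Annual demand D = 1,580 × 12 = 18,960.
With planned backorders, Q* = √(2DS/H) · √((H+B)/B).
√(2DS/H) = √(2 × 18,960 × 337 / 20.8) = 783.822.
√((H+B)/B) = √((20.8+185)/185) = 1.0547.
Q* ≈ 826.712.

Q* ≈ 827 sacks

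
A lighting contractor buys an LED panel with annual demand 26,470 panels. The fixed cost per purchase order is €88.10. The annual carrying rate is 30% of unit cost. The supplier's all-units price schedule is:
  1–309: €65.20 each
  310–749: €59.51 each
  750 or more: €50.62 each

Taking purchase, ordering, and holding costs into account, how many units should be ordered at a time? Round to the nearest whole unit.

Q* ≈ 750 panels

Holding cost per unit per year at price C is H = 0.30·C.
For each price level, check whether its EOQ is feasible; otherwise the best quantity at that price is the breakpoint.
Tier 1 (€65.20): EOQ = 488.3 exceeds tier's upper bound 309, so this tier is dominated.
EOQ at €59.51 = 511.1 (feasible in tier 2): TC = 26,470×€59.51 + (26,470/511.1)×88.1 + (511.1/2)×0.30×€59.51 = €1,584,354.76.
EOQ at €50.62 = 554.2 < 750, so use break Q=750: TC = 26,470×€50.62 + (26,470/750.0)×88.1 + (750.0/2)×0.30×€50.62 = €1,348,715.49.
Lowest total cost is €1,348,715.49 at Q = 750.0.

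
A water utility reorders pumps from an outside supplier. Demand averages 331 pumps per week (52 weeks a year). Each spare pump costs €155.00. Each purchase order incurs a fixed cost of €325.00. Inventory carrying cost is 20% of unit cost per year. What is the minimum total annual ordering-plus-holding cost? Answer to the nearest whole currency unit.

Annual demand D = 331 × 52 = 17,212.
Holding cost H = 0.20 × €155.00 = €31.0000 per unit per year.
The optimal lot size = √(2DS/H) = √(2 × 17,212 × 325 / 31) ≈ 600.75.
At Q*, ordering cost (D/Q*)S equals holding cost (Q*/2)H, each = √(DSH/2).
Minimum total = √(2DSH) = √(2 × 17,212 × 325 × 31) ≈ 18623.152.

TC* ≈ €18,623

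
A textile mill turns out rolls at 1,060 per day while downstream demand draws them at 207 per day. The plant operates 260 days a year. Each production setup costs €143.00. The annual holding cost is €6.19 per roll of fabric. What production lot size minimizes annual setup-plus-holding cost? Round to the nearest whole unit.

Annual demand D = 207 × 260 = 53,820.
Production build-up factor (1 − d/p) = 1 − 207/1,060 = 0.8047.
Q* = √(2DS / (H(1 − d/p))) = √(2 × 53,820 × 143 / (6.19 × 0.8047)).
= √(15,392,520 / 4.9812) ≈ 1757.875.

Q* ≈ 1,758 rolls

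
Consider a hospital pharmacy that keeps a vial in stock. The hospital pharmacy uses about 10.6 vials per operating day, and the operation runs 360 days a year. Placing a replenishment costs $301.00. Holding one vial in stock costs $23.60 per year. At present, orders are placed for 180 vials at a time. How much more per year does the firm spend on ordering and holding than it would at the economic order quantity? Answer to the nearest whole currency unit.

Extra cost ≈ $1,142 per year

Annual demand D = 10.6 × 360 = 3,816.
EOQ = √(2DS/H) = √(2 × 3,816 × 301 / 23.6) ≈ 311.99.
Cost at Q* = (D/Q*)S + (Q*/2)H = √(2DSH) ≈ $7,363.06.
Cost at Q = 180: (3,816/180)×301 + (180/2)×23.6 = $6,381.20 + $2,124.00 = $8,505.20.
Excess = $8,505.20 − $7,363.06 = $1,142.14.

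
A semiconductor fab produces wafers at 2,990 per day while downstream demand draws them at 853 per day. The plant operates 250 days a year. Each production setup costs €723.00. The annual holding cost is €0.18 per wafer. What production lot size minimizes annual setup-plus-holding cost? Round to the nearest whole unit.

Q* ≈ 48,958 wafers

Annual demand D = 853 × 250 = 213,250.
Production build-up factor (1 − d/p) = 1 − 853/2,990 = 0.7147.
Q* = √(2DS / (H(1 − d/p))) = √(2 × 213,250 × 723 / (0.18 × 0.7147)).
= √(308,359,500 / 0.1286) ≈ 48958.234.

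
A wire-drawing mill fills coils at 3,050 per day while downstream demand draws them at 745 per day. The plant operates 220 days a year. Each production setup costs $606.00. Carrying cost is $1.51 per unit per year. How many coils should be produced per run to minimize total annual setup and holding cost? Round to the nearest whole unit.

Annual demand D = 745 × 220 = 163,900.
Production build-up factor (1 − d/p) = 1 − 745/3,050 = 0.7557.
Q* = √(2DS / (H(1 − d/p))) = √(2 × 163,900 × 606 / (1.51 × 0.7557)).
= √(198,646,800 / 1.1412) ≈ 13193.705.

Q* ≈ 13,194 coils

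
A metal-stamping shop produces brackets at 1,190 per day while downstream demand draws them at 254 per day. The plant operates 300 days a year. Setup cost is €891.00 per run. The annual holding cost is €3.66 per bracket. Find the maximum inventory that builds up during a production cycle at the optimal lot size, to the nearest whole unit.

I_max ≈ 5,402 brackets

Annual demand D = 254 × 300 = 76,200.
Production build-up factor (1 − d/p) = 1 − 254/1,190 = 0.7866.
Q* = √(2DS / (H(1 − d/p))) = √(2 × 76,200 × 891 / (3.66 × 0.7866)).
= √(135,788,400 / 2.8788) ≈ 6867.938.
Maximum inventory = Q*(1 − d/p) = 6867.938 × 0.7866 ≈ 5402.008.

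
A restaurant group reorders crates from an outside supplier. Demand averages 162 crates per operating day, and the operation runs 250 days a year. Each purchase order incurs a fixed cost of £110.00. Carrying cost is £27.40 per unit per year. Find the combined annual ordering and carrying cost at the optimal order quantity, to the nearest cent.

Annual demand D = 162 × 250 = 40,500.
EOQ = √(2DS/H) = √(2 × 40,500 × 110 / 27.4) ≈ 570.25.
At the optimum the two cost components are equal, so total cost = 2·(Q*/2)H = Q*·H.
Minimum total = √(2DSH) = √(2 × 40,500 × 110 × 27.4) ≈ 15624.788.

TC* ≈ £15,624.79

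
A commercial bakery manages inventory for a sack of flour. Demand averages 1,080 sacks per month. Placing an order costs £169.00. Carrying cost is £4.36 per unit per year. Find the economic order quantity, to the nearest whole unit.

Q* ≈ 1,002 sacks

Annual demand D = 1,080 × 12 = 12,960.
EOQ = √(2DS / H) = √(2 × 12,960 × 169 / 4.36).
= √(4,380,480 / 4.36) = √1,004,697.2477 ≈ 1002.346.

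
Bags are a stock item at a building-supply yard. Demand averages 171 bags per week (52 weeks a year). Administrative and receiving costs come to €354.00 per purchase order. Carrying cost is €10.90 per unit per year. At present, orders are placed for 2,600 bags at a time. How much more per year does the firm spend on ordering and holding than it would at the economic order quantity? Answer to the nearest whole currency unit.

Annual demand D = 171 × 52 = 8,892.
EOQ = √(2DS/H) = √(2 × 8,892 × 354 / 10.9) ≈ 759.98.
Cost at Q* = (D/Q*)S + (Q*/2)H = √(2DSH) ≈ €8,283.80.
Cost at Q = 2,600: (8,892/2,600)×354 + (2,600/2)×10.9 = €1,210.68 + €14,170.00 = €15,380.68.
Excess = €15,380.68 − €8,283.80 = €7,096.88.

Extra cost ≈ €7,097 per year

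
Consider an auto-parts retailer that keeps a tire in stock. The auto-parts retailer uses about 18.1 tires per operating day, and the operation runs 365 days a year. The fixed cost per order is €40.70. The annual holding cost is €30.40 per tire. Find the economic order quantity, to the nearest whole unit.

Q* ≈ 133 tires

Annual demand D = 18.1 × 365 = 6,606.5.
EOQ = √(2DS / H) = √(2 × 6,606.5 × 40.7 / 30.4).
= √(537,769.1 / 30.4) = √17,689.773 ≈ 133.003.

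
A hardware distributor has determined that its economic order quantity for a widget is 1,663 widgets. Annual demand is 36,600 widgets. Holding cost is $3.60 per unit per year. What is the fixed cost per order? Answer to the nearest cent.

S ≈ $136.01

Invert the EOQ relation Q*² = 2DS/H.
From Q* = √(2DS/H): S = Q*²H / (2D) = 1,663² × 3.6 / (2 × 36,600) = 136.0116.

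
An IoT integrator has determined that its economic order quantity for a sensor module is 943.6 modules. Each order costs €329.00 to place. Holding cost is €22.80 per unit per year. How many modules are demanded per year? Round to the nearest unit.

D ≈ 30,852 modules per year

The basic EOQ model gives Q* = √(2DS/H); rearrange for the unknown.
From Q* = √(2DS/H): D = Q*²H / (2S) = 943.6² × 22.8 / (2 × 329) = 30852.106.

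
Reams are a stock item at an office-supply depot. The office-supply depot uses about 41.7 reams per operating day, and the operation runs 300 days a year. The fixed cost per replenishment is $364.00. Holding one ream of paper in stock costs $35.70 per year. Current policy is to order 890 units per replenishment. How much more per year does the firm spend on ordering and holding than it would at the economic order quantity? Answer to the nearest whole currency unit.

Annual demand D = 41.7 × 300 = 12,510.
EOQ = √(2DS/H) = √(2 × 12,510 × 364 / 35.7) ≈ 505.08.
Cost at Q* = (D/Q*)S + (Q*/2)H = √(2DSH) ≈ $18,031.36.
Cost at Q = 890: (12,510/890)×364 + (890/2)×35.7 = $5,116.45 + $15,886.50 = $21,002.95.
Excess = $21,002.95 − $18,031.36 = $2,971.59.

Extra cost ≈ $2,972 per year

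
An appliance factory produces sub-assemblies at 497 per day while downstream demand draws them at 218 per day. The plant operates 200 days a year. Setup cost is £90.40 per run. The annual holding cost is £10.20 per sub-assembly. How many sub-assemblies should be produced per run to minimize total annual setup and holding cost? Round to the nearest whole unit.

Annual demand D = 218 × 200 = 43,600.
Production build-up factor (1 − d/p) = 1 − 218/497 = 0.5614.
Q* = √(2DS / (H(1 − d/p))) = √(2 × 43,600 × 90.4 / (10.2 × 0.5614)).
= √(7,882,880 / 5.726) ≈ 1173.325.

Q* ≈ 1,173 sub-assemblies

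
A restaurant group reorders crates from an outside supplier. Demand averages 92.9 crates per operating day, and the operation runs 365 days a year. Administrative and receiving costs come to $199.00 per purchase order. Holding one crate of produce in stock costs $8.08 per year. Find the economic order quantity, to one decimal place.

Annual demand D = 92.9 × 365 = 33,908.5.
EOQ = √(2DS / H) = √(2 × 33,908.5 × 199 / 8.08).
= √(13,495,583 / 8.08) = √1,670,245.4208 ≈ 1292.380.

Q* ≈ 1,292.4 crates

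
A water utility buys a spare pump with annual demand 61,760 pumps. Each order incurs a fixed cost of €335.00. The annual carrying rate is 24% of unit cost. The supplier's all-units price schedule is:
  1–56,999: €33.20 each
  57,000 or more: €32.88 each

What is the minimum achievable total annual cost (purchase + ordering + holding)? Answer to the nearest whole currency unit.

TC* ≈ €2,068,590

Holding cost per unit per year at price C is H = 0.24·C.
For each price level, check whether its EOQ is feasible; otherwise the best quantity at that price is the breakpoint.
EOQ at €33.20 = 2278.9 (feasible in tier 1): TC = 61,760×€33.20 + (61,760/2278.9)×335 + (2278.9/2)×0.24×€33.20 = €2,068,589.90.
EOQ at €32.88 = 2289.9 < 57000, so use break Q=57000: TC = 61,760×€32.88 + (61,760/57000.0)×335 + (57000.0/2)×0.24×€32.88 = €2,255,930.98.
Lowest total cost among the candidates is at Q = 2278.9.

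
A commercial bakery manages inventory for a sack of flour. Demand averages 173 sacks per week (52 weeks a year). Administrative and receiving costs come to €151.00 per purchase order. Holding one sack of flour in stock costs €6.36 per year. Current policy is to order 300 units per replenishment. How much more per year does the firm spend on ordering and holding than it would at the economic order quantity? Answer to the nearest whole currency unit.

Extra cost ≈ €1,325 per year

Annual demand D = 173 × 52 = 8,996.
EOQ = √(2DS/H) = √(2 × 8,996 × 151 / 6.36) ≈ 653.58.
Cost at Q* = (D/Q*)S + (Q*/2)H = √(2DSH) ≈ €4,156.78.
Cost at Q = 300: (8,996/300)×151 + (300/2)×6.36 = €4,527.99 + €954.00 = €5,481.99.
Excess = €5,481.99 − €4,156.78 = €1,325.21.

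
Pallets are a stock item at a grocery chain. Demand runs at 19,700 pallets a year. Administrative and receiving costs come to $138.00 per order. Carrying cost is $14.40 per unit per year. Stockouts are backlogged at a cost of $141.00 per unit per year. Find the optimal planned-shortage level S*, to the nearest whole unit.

With planned backorders, Q* = √(2DS/H) · √((H+B)/B).
√(2DS/H) = √(2 × 19,700 × 138 / 14.4) = 614.478.
√((H+B)/B) = √((14.4+141)/141) = 1.0498.
Q* ≈ 645.093.
S* = Q* · H/(H+B) = 645.093 × 14.4/155.4 ≈ 59.777.

S* ≈ 60 pallets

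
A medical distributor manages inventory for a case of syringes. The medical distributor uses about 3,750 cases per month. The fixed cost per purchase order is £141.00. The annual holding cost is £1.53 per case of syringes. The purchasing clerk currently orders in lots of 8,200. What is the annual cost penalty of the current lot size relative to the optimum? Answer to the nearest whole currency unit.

Extra cost ≈ £2,640 per year

Annual demand D = 3,750 × 12 = 45,000.
EOQ = √(2DS/H) = √(2 × 45,000 × 141 / 1.53) ≈ 2879.95.
Cost at Q* = (D/Q*)S + (Q*/2)H = √(2DSH) ≈ £4,406.32.
Cost at Q = 8,200: (45,000/8,200)×141 + (8,200/2)×1.53 = £773.78 + £6,273.00 = £7,046.78.
Excess = £7,046.78 − £4,406.32 = £2,640.46.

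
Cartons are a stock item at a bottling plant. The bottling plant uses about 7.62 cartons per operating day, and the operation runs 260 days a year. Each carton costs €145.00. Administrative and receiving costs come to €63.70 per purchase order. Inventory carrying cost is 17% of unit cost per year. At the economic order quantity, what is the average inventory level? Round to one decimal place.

Annual demand D = 7.62 × 260 = 1,981.2.
Holding cost H = 0.17 × €145.00 = €24.6500 per unit per year.
EOQ = √(2DS/H) = √(2 × 1,981.2 × 63.7 / 24.65) ≈ 101.19.
Average inventory = Q*/2 ≈ 101.19 / 2 = 50.595.

Average inventory ≈ 50.6 cartons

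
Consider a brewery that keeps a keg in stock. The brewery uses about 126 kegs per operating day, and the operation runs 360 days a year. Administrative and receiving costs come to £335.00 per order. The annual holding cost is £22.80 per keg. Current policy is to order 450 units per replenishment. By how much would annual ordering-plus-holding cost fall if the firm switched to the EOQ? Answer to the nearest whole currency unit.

Extra cost ≈ £12,575 per year

Annual demand D = 126 × 360 = 45,360.
EOQ = √(2DS/H) = √(2 × 45,360 × 335 / 22.8) ≈ 1154.53.
Cost at Q* = (D/Q*)S + (Q*/2)H = √(2DSH) ≈ £26,323.36.
Cost at Q = 450: (45,360/450)×335 + (450/2)×22.8 = £33,768.00 + £5,130.00 = £38,898.00.
Excess = £38,898.00 − £26,323.36 = £12,574.64.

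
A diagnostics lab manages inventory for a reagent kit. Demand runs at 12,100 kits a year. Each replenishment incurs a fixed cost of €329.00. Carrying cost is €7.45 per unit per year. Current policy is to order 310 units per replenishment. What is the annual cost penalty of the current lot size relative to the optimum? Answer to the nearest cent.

EOQ = √(2DS/H) = √(2 × 12,100 × 329 / 7.45) ≈ 1033.78.
Cost at Q* = (D/Q*)S + (Q*/2)H = √(2DSH) ≈ €7,701.65.
Cost at Q = 310: (12,100/310)×329 + (310/2)×7.45 = €12,841.61 + €1,154.75 = €13,996.36.
Excess = €13,996.36 − €7,701.65 = €6,294.71.

Extra cost ≈ €6,294.71 per year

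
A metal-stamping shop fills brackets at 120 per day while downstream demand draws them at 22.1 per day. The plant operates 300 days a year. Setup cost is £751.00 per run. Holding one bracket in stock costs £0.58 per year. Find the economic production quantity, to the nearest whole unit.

Annual demand D = 22.1 × 300 = 6,630.
Production build-up factor (1 − d/p) = 1 − 22.1/120 = 0.8158.
Q* = √(2DS / (H(1 − d/p))) = √(2 × 6,630 × 751 / (0.58 × 0.8158)).
= √(9,958,260 / 0.4732) ≈ 4587.510.

Q* ≈ 4,588 brackets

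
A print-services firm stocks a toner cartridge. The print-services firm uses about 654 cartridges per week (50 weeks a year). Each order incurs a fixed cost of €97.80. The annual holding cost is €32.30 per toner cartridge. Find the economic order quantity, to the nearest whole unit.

Q* ≈ 445 cartridges

Annual demand D = 654 × 50 = 32,700.
EOQ = √(2DS / H) = √(2 × 32,700 × 97.8 / 32.3).
= √(6,396,120 / 32.3) = √198,022.291 ≈ 444.997.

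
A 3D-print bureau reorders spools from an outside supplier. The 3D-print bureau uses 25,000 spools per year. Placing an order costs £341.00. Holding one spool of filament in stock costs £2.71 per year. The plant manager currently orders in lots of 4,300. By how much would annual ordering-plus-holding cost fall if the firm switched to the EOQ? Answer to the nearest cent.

EOQ = √(2DS/H) = √(2 × 25,000 × 341 / 2.71) ≈ 2508.29.
Cost at Q* = (D/Q*)S + (Q*/2)H = √(2DSH) ≈ £6,797.46.
Cost at Q = 4,300: (25,000/4,300)×341 + (4,300/2)×2.71 = £1,982.56 + £5,826.50 = £7,809.06.
Excess = £7,809.06 − £6,797.46 = £1,011.60.

Extra cost ≈ £1,011.60 per year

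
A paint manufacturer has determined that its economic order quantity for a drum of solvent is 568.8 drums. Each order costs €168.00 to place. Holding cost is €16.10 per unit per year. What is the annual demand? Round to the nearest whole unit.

The basic EOQ model gives Q* = √(2DS/H); rearrange for the unknown.
From Q* = √(2DS/H): D = Q*²H / (2S) = 568.8² × 16.1 / (2 × 168) = 15502.644.

D ≈ 15,503 drums per year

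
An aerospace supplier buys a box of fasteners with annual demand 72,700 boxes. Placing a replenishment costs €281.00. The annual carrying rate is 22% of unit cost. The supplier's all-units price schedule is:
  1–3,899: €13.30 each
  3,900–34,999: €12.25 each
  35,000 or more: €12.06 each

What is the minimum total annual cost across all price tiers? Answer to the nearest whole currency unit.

Holding cost per unit per year at price C is H = 0.22·C.
Evaluate total cost at each tier's feasible EOQ or, if the EOQ is below the tier, at the tier's minimum quantity.
EOQ at €13.30 = 3736.8 (feasible in tier 1): TC = 72,700×€13.30 + (72,700/3736.8)×281 + (3736.8/2)×0.22×€13.30 = €977,843.84.
EOQ at €12.25 = 3893.6 < 3900, so use break Q=3900: TC = 72,700×€12.25 + (72,700/3900.0)×281 + (3900.0/2)×0.22×€12.25 = €901,068.38.
EOQ at €12.06 = 3924.2 < 35000, so use break Q=35000: TC = 72,700×€12.06 + (72,700/35000.0)×281 + (35000.0/2)×0.22×€12.06 = €923,776.68.
Lowest total cost among the candidates is at Q = 3900.0.

TC* ≈ €901,068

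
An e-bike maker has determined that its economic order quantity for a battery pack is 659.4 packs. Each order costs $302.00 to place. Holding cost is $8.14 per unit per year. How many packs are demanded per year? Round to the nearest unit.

D ≈ 5,860 packs per year

Squaring Q* = √(2DS/H) gives Q*² = 2DS/H.
From Q* = √(2DS/H): D = Q*²H / (2S) = 659.4² × 8.14 / (2 × 302) = 5859.835.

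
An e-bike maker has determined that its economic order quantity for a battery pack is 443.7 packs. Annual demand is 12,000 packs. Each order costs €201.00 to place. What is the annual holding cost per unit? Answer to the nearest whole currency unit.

H ≈ €25

The basic EOQ model gives Q* = √(2DS/H); rearrange for the unknown.
From Q* = √(2DS/H): H = 2DS / Q*² = 2 × 12,000 × 201 / 443.7² = 24.5035.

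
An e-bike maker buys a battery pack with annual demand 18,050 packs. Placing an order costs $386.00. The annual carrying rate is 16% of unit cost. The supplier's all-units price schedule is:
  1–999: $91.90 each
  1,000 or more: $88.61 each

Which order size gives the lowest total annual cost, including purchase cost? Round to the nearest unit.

Q* ≈ 1,000 packs

Holding cost per unit per year at price C is H = 0.16·C.
Evaluate total cost at each tier's feasible EOQ or, if the EOQ is below the tier, at the tier's minimum quantity.
EOQ at $91.90 = 973.5 (feasible in tier 1): TC = 18,050×$91.90 + (18,050/973.5)×386 + (973.5/2)×0.16×$91.90 = $1,673,109.13.
EOQ at $88.61 = 991.4 < 1000, so use break Q=1000: TC = 18,050×$88.61 + (18,050/1000.0)×386 + (1000.0/2)×0.16×$88.61 = $1,613,466.60.
Lowest total cost is $1,613,466.60 at Q = 1000.0.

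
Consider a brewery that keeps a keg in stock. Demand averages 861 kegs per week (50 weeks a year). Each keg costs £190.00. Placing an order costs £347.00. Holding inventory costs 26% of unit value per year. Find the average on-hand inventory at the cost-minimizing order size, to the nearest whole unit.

Annual demand D = 861 × 50 = 43,050.
Holding cost H = 0.26 × £190.00 = £49.4000 per unit per year.
Q* = √(2DS/H) = √(2 × 43,050 × 347 / 49.4) ≈ 777.68.
Average inventory = Q*/2 ≈ 777.68 / 2 = 388.842.

Average inventory ≈ 389 kegs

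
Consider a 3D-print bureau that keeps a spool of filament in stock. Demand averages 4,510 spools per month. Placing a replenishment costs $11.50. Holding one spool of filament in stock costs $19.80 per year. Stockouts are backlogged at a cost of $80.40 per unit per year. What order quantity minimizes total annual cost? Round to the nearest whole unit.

Q* ≈ 280 spools

Annual demand D = 4,510 × 12 = 54,120.
With planned backorders, Q* = √(2DS/H) · √((H+B)/B).
√(2DS/H) = √(2 × 54,120 × 11.5 / 19.8) = 250.732.
√((H+B)/B) = √((19.8+80.4)/80.4) = 1.1164.
Q* ≈ 279.908.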